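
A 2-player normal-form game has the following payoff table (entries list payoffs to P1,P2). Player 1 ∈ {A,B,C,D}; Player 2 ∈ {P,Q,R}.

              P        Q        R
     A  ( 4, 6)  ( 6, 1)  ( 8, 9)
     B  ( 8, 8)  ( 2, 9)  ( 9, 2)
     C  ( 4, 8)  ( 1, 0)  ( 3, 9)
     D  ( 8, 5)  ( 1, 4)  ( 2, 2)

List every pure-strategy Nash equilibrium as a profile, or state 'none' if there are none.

Nash profiles: (D,P)

(A,P): not NE [P1→D gives 8>4; P2→R gives 9>6]
(A,Q): not NE [P2→R gives 9>1]
(A,R): not NE [P1→B gives 9>8]
(B,P): not NE [P2→Q gives 9>8]
(B,Q): not NE [P1→A gives 6>2]
(B,R): not NE [P2→Q gives 9>2]
(C,P): not NE [P1→D gives 8>4; P2→R gives 9>8]
(C,Q): not NE [P1→A gives 6>1; P2→R gives 9>0]
(C,R): not NE [P1→B gives 9>3]
(D,P): NE
(D,Q): not NE [P1→A gives 6>1; P2→P gives 5>4]
(D,R): not NE [P1→B gives 9>2; P2→P gives 5>2]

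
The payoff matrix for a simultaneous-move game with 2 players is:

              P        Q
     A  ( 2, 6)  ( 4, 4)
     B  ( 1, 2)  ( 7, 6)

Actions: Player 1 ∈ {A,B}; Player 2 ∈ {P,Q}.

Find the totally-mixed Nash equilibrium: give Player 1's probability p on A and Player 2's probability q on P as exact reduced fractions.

P1 indiff ⇒ q·2+(1-q)·4 = q·1+(1-q)·7 ⇒ q(1) = (1-q)(3) ⇒ q = 3/4
P2 indiff ⇒ p·6+(1-p)·2 = p·4+(1-p)·6 ⇒ p(2) = (1-p)(4) ⇒ p = 2/3

p=2/3, q=3/4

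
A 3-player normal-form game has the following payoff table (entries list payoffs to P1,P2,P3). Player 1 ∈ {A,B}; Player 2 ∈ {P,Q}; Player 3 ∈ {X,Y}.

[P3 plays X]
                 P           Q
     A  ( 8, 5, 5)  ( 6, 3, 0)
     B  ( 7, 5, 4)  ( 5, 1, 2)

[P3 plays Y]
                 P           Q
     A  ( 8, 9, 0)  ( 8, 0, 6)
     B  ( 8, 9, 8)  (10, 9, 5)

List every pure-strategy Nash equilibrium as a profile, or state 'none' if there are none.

(A,P,X): NE
(A,P,Y): not NE [P3→X gives 5>0]
(A,Q,X): not NE [P2→P gives 5>3; P3→Y gives 6>0]
(A,Q,Y): not NE [P1→B gives 10>8; P2→P gives 9>0]
(B,P,X): not NE [P1→A gives 8>7; P3→Y gives 8>4]
(B,P,Y): NE
(B,Q,X): not NE [P1→A gives 6>5; P2→P gives 5>1; P3→Y gives 5>2]
(B,Q,Y): NE

NE set: (A,P,X), (B,P,Y), (B,Q,Y)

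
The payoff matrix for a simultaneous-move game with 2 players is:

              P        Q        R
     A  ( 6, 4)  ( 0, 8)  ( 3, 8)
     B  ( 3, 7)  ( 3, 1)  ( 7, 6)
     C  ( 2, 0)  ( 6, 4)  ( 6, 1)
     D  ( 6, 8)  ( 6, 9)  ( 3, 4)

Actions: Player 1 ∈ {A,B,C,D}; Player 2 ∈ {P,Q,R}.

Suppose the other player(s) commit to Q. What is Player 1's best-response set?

u_1(A vs Q) = 0
u_1(B vs Q) = 3
u_1(C vs Q) = 6
u_1(D vs Q) = 6
max payoff 6 at {C,D}

BR_1 = {C,D}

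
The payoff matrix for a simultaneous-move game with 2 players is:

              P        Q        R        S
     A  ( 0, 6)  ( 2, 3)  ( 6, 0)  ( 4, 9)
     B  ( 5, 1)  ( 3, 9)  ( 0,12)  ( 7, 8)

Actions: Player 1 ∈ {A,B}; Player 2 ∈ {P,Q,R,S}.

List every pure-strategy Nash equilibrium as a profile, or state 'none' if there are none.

PSNE: ∅

(A,P): not NE [P1→B gives 5>0; P2→S gives 9>6]
(A,Q): not NE [P1→B gives 3>2; P2→S gives 9>3]
(A,R): not NE [P2→S gives 9>0]
(A,S): not NE [P1→B gives 7>4]
(B,P): not NE [P2→R gives 12>1]
(B,Q): not NE [P2→R gives 12>9]
(B,R): not NE [P1→A gives 6>0]
(B,S): not NE [P2→R gives 12>8]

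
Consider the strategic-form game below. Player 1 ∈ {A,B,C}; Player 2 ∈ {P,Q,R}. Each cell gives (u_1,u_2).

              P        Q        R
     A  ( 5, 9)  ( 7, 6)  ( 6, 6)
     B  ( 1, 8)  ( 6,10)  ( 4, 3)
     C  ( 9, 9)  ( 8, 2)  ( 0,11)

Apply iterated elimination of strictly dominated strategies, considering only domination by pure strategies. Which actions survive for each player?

Survivors P1:{A,C} P2:{P,R}

P1 drop B (A beats it: P:5>1 Q:7>6 R:6>4)
P2 drop Q (P beats it: A:9>6 C:9>2)
P1→{A,C} P2→{P,R}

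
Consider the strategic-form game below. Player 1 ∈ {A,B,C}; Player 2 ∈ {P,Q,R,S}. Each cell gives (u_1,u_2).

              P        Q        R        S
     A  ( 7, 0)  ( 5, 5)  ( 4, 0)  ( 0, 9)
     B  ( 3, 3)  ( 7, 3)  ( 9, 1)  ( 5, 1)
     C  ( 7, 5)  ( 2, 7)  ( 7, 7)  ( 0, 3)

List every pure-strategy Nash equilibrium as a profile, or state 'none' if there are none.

(A,P): not NE [P2→S gives 9>0]
(A,Q): not NE [P1→B gives 7>5; P2→S gives 9>5]
(A,R): not NE [P1→B gives 9>4; P2→S gives 9>0]
(A,S): not NE [P1→B gives 5>0]
(B,P): not NE [P1→C gives 7>3]
(B,Q): NE
(B,R): not NE [P2→Q gives 3>1]
(B,S): not NE [P2→Q gives 3>1]
(C,P): not NE [P2→R gives 7>5]
(C,Q): not NE [P1→B gives 7>2]
(C,R): not NE [P1→B gives 9>7]
(C,S): not NE [P1→B gives 5>0; P2→R gives 7>3]

NE set: (B,Q)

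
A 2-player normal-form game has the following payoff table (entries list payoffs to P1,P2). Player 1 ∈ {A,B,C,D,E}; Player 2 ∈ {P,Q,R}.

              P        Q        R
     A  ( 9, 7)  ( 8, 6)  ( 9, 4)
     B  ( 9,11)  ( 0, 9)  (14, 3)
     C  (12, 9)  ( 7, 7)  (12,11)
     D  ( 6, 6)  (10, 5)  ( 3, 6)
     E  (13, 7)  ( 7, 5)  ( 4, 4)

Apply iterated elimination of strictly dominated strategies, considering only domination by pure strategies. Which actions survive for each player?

Remaining: P1:{B,C,E} P2:{P,R}

P2 drop Q (P beats it: A:7>6 B:11>9 C:9>7 D:6>5 E:7>5)
P1 drop A (C beats it: P:12>9 R:12>9)
P1 drop D (B beats it: P:9>6 R:14>3)
P1→{B,C,E} P2→{P,R}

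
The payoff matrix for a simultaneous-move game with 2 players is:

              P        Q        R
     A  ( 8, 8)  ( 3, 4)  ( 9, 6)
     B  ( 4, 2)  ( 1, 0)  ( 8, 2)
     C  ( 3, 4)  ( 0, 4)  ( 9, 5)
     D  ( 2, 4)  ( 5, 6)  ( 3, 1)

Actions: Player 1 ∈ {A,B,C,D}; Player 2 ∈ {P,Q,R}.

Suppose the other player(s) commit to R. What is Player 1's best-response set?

BR_1 = {A,C}

u_1(A vs R) = 9
u_1(B vs R) = 8
u_1(C vs R) = 9
u_1(D vs R) = 3
max payoff 9 at {A,C}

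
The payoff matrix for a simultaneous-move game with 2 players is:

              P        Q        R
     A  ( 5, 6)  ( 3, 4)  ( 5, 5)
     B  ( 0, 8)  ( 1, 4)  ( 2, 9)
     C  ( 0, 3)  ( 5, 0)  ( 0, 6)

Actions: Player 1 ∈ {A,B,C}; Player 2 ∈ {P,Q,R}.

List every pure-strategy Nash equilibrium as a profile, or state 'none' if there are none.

PSNE = {(A,P)}

(A,P): NE
(A,Q): not NE [P1→C gives 5>3; P2→P gives 6>4]
(A,R): not NE [P2→P gives 6>5]
(B,P): not NE [P1→A gives 5>0; P2→R gives 9>8]
(B,Q): not NE [P1→C gives 5>1; P2→R gives 9>4]
(B,R): not NE [P1→A gives 5>2]
(C,P): not NE [P1→A gives 5>0; P2→R gives 6>3]
(C,Q): not NE [P2→R gives 6>0]
(C,R): not NE [P1→A gives 5>0]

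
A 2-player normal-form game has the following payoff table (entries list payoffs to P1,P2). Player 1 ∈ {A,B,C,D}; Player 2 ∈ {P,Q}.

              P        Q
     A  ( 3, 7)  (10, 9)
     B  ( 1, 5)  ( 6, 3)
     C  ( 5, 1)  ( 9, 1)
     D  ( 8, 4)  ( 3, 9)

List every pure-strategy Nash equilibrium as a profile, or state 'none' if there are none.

(A,P): not NE [P1→D gives 8>3; P2→Q gives 9>7]
(A,Q): NE
(B,P): not NE [P1→D gives 8>1]
(B,Q): not NE [P1→A gives 10>6; P2→P gives 5>3]
(C,P): not NE [P1→D gives 8>5]
(C,Q): not NE [P1→A gives 10>9]
(D,P): not NE [P2→Q gives 9>4]
(D,Q): not NE [P1→A gives 10>3]

NE set: (A,Q)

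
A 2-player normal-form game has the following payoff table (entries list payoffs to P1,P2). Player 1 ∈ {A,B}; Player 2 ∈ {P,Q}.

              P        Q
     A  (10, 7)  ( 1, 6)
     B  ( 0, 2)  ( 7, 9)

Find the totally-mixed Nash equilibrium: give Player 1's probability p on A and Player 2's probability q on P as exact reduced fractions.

P1 mixes 7/8 on A; P2 mixes 3/8 on P

P1 indiff ⇒ q·10+(1-q)·1 = q·0+(1-q)·7 ⇒ q(10) = (1-q)(6) ⇒ q = 3/8
P2 indiff ⇒ p·7+(1-p)·2 = p·6+(1-p)·9 ⇒ p(1) = (1-p)(7) ⇒ p = 7/8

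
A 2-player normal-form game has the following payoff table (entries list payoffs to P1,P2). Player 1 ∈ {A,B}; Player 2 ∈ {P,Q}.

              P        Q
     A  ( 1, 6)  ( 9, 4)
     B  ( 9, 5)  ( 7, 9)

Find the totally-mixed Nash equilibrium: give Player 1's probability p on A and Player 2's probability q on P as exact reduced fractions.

(p,q) = (2/3, 1/5)

P1 indiff ⇒ q·1+(1-q)·9 = q·9+(1-q)·7 ⇒ q(-8) = (1-q)(-2) ⇒ q = 1/5
P2 indiff ⇒ p·6+(1-p)·5 = p·4+(1-p)·9 ⇒ p(2) = (1-p)(4) ⇒ p = 2/3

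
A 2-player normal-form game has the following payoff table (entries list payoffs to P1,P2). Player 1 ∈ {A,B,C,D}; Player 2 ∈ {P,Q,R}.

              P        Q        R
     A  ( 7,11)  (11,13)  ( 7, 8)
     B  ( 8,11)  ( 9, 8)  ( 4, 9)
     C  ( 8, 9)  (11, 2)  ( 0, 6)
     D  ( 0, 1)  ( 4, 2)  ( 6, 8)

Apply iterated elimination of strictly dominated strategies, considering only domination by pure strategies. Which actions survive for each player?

P1 drop D (A beats it: P:7>0 Q:11>4 R:7>6)
P2 drop R (P beats it: A:11>8 B:11>9 C:9>6)
P1→{A,B,C} P2→{P,Q}

Survivors P1:{A,B,C} P2:{P,Q}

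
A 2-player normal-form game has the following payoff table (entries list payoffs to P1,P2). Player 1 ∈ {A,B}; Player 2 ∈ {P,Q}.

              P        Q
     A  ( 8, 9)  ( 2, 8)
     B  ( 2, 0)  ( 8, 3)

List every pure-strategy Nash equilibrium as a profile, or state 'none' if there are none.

PSNE = {(A,P), (B,Q)}

(A,P): NE
(A,Q): not NE [P1→B gives 8>2; P2→P gives 9>8]
(B,P): not NE [P1→A gives 8>2; P2→Q gives 3>0]
(B,Q): NE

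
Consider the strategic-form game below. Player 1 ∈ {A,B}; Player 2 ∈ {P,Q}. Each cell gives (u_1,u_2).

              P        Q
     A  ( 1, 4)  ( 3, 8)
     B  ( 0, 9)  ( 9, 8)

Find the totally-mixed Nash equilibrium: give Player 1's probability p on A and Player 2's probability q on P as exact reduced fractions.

P1 indiff ⇒ q·1+(1-q)·3 = q·0+(1-q)·9 ⇒ q(1) = (1-q)(6) ⇒ q = 6/7
P2 indiff ⇒ p·4+(1-p)·9 = p·8+(1-p)·8 ⇒ p(-4) = (1-p)(-1) ⇒ p = 1/5

(p,q) = (1/5, 6/7)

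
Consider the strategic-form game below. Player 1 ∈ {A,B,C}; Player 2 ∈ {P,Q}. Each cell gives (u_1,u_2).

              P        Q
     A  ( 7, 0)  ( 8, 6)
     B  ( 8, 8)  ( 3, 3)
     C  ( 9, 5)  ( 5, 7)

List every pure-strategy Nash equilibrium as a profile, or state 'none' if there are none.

NE set: (A,Q)

(A,P): not NE [P1→C gives 9>7; P2→Q gives 6>0]
(A,Q): NE
(B,P): not NE [P1→C gives 9>8]
(B,Q): not NE [P1→A gives 8>3; P2→P gives 8>3]
(C,P): not NE [P2→Q gives 7>5]
(C,Q): not NE [P1→A gives 8>5]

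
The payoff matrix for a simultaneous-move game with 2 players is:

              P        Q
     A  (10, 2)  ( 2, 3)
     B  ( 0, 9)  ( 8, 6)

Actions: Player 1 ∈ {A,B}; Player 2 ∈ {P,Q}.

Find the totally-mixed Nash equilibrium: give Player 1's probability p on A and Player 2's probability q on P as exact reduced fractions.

(p,q) = (3/4, 3/8)

P1 indiff ⇒ q·10+(1-q)·2 = q·0+(1-q)·8 ⇒ q(10) = (1-q)(6) ⇒ q = 3/8
P2 indiff ⇒ p·2+(1-p)·9 = p·3+(1-p)·6 ⇒ p(-1) = (1-p)(-3) ⇒ p = 3/4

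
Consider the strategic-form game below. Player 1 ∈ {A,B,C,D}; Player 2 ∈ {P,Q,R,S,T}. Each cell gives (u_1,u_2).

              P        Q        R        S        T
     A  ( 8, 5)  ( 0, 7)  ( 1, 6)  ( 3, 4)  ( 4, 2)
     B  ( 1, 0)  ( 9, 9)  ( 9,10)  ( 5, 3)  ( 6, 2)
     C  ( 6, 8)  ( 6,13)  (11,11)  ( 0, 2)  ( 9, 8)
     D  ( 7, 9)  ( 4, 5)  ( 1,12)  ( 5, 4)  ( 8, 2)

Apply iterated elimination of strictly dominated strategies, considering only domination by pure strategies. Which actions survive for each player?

P2 drop P (R beats it: A:6>5 B:10>0 C:11>8 D:12>9)
P1 drop A (B beats it: Q:9>0 R:9>1 S:5>3 T:6>4)
P2 drop S (Q beats it: B:9>3 C:13>2 D:5>4)
P1 drop D (C beats it: Q:6>4 R:11>1 T:9>8)
P2 drop T (Q beats it: B:9>2 C:13>8)
P1→{B,C} P2→{Q,R}

IESDS → P1:{B,C} P2:{Q,R}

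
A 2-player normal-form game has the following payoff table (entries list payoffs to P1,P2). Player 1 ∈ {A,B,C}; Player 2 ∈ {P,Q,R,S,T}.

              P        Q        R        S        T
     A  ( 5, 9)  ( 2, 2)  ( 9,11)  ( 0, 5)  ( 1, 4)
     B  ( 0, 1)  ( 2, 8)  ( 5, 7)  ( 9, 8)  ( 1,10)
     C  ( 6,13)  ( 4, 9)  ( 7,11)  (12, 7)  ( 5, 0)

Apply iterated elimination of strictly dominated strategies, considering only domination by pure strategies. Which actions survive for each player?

P1 drop B (C beats it: P:6>0 Q:4>2 R:7>5 S:12>9 T:5>1)
P2 drop Q (P beats it: A:9>2 C:13>9)
P2 drop S (P beats it: A:9>5 C:13>7)
P2 drop T (P beats it: A:9>4 C:13>0)
P1→{A,C} P2→{P,R}

Survivors P1:{A,C} P2:{P,R}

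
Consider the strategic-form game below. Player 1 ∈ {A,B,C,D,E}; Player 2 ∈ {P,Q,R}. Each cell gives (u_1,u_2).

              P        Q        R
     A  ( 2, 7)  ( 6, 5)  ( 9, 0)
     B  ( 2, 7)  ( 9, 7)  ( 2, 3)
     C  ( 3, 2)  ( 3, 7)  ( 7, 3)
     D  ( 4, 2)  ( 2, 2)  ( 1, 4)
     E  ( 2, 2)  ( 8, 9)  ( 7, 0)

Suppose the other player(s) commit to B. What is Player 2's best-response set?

BR_2 = {P,Q}

u_2(P vs B) = 7
u_2(Q vs B) = 7
u_2(R vs B) = 3
max payoff 7 at {P,Q}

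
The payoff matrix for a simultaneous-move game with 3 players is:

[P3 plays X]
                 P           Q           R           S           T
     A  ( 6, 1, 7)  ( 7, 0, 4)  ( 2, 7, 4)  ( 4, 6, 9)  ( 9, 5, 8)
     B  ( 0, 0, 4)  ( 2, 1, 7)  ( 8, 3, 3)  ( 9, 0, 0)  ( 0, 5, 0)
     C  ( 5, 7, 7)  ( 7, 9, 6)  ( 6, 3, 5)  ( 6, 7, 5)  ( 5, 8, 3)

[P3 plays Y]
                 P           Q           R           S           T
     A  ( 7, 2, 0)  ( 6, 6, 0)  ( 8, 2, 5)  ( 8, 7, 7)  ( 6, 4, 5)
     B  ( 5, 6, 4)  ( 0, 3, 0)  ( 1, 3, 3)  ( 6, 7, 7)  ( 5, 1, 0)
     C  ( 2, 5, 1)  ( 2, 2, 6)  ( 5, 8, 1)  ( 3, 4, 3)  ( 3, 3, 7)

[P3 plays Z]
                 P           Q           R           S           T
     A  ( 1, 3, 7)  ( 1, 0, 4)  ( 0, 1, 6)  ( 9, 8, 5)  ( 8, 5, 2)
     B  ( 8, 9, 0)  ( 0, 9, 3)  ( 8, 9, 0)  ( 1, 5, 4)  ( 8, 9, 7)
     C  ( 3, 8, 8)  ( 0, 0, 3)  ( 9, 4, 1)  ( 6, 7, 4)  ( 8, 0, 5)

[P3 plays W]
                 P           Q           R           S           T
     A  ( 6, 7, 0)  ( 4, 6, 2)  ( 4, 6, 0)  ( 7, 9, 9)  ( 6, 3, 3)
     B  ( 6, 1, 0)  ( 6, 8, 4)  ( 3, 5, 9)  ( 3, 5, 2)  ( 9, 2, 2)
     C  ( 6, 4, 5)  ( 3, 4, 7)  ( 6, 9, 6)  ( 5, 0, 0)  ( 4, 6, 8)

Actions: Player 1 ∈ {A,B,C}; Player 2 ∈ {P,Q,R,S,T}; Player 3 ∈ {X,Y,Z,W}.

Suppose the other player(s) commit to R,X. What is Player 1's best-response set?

u_1(A vs R,X) = 2
u_1(B vs R,X) = 8
u_1(C vs R,X) = 6
max payoff 8 at {B}

P1 best: {B}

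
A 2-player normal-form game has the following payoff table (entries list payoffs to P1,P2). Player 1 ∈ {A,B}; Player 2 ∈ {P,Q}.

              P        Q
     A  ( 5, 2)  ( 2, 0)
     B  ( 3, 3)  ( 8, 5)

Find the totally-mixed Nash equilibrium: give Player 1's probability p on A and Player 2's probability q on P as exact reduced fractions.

P1 mixes 1/2 on A; P2 mixes 3/4 on P

P1 indiff ⇒ q·5+(1-q)·2 = q·3+(1-q)·8 ⇒ q(2) = (1-q)(6) ⇒ q = 3/4
P2 indiff ⇒ p·2+(1-p)·3 = p·0+(1-p)·5 ⇒ p(2) = (1-p)(2) ⇒ p = 1/2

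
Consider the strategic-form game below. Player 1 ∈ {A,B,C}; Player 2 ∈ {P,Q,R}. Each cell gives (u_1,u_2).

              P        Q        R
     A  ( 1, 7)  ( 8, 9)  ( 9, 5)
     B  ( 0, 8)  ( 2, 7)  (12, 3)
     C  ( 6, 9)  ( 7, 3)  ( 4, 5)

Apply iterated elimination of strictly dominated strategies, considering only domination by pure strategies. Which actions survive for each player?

Survivors P1:{A,C} P2:{P,Q}

P2 drop R (P beats it: A:7>5 B:8>3 C:9>5)
P1 drop B (A beats it: P:1>0 Q:8>2)
P1→{A,C} P2→{P,Q}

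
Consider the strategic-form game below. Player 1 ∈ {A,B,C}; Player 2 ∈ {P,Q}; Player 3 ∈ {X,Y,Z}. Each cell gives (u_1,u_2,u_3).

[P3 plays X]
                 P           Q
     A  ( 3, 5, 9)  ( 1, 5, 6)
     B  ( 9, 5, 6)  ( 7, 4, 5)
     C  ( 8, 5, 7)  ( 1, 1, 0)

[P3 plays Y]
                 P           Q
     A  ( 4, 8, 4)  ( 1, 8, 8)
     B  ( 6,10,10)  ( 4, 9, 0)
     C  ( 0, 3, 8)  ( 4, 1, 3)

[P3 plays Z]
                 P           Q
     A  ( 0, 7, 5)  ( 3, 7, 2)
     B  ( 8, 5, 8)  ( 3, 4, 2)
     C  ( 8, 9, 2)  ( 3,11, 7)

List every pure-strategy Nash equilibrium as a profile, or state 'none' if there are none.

NE set: (B,P,Y), (C,Q,Z)

(A,P,X): not NE [P1→B gives 9>3]
(A,P,Y): not NE [P1→B gives 6>4; P3→X gives 9>4]
(A,P,Z): not NE [P1→C gives 8>0; P3→X gives 9>5]
(A,Q,X): not NE [P1→B gives 7>1; P3→Y gives 8>6]
(A,Q,Y): not NE [P1→C gives 4>1]
(A,Q,Z): not NE [P3→Y gives 8>2]
(B,P,X): not NE [P3→Y gives 10>6]
(B,P,Y): NE
(B,P,Z): not NE [P3→Y gives 10>8]
(B,Q,X): not NE [P2→P gives 5>4]
(B,Q,Y): not NE [P2→P gives 10>9; P3→X gives 5>0]
(B,Q,Z): not NE [P2→P gives 5>4; P3→X gives 5>2]
(C,P,X): not NE [P1→B gives 9>8; P3→Y gives 8>7]
(C,P,Y): not NE [P1→B gives 6>0]
(C,P,Z): not NE [P2→Q gives 11>9; P3→Y gives 8>2]
(C,Q,X): not NE [P1→B gives 7>1; P2→P gives 5>1; P3→Z gives 7>0]
(C,Q,Y): not NE [P2→P gives 3>1; P3→Z gives 7>3]
(C,Q,Z): NE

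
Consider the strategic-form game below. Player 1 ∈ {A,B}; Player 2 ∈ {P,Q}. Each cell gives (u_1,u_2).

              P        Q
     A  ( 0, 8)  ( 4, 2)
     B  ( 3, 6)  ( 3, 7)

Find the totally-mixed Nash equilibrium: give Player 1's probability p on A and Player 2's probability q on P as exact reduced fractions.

(p,q) = (1/7, 1/4)

P1 indiff ⇒ q·0+(1-q)·4 = q·3+(1-q)·3 ⇒ q(-3) = (1-q)(-1) ⇒ q = 1/4
P2 indiff ⇒ p·8+(1-p)·6 = p·2+(1-p)·7 ⇒ p(6) = (1-p)(1) ⇒ p = 1/7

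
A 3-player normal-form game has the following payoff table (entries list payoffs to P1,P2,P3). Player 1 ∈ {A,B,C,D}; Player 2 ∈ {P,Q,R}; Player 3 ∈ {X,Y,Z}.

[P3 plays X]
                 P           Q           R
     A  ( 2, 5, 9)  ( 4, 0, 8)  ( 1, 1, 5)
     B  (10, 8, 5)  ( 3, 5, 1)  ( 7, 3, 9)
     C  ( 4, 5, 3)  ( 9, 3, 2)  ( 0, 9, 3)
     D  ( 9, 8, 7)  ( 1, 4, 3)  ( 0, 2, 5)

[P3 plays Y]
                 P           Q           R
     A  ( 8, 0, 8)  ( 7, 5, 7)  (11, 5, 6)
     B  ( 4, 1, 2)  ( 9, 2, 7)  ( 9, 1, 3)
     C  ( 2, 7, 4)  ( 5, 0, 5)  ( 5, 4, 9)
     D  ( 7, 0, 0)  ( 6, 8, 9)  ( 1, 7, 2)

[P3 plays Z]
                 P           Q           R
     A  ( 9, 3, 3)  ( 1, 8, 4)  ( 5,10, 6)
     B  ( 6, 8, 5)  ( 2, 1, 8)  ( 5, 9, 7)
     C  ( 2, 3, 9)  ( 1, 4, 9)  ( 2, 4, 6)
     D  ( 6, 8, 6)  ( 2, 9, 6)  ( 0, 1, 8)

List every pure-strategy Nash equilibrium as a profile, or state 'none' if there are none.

(A,P,X): not NE [P1→B gives 10>2]
(A,P,Y): not NE [P2→R gives 5>0; P3→X gives 9>8]
(A,P,Z): not NE [P2→R gives 10>3; P3→X gives 9>3]
(A,Q,X): not NE [P1→C gives 9>4; P2→P gives 5>0]
(A,Q,Y): not NE [P1→B gives 9>7; P3→X gives 8>7]
(A,Q,Z): not NE [P1→D gives 2>1; P2→R gives 10>8; P3→X gives 8>4]
(A,R,X): not NE [P1→B gives 7>1; P2→P gives 5>1; P3→Z gives 6>5]
(A,R,Y): NE
(A,R,Z): NE
(B,P,X): NE
(B,P,Y): not NE [P1→A gives 8>4; P2→Q gives 2>1; P3→Z gives 5>2]
(B,P,Z): not NE [P1→A gives 9>6; P2→R gives 9>8]
(B,Q,X): not NE [P1→C gives 9>3; P2→P gives 8>5; P3→Z gives 8>1]
(B,Q,Y): not NE [P3→Z gives 8>7]
(B,Q,Z): not NE [P2→R gives 9>1]
(B,R,X): not NE [P2→P gives 8>3]
(B,R,Y): not NE [P1→A gives 11>9; P2→Q gives 2>1; P3→X gives 9>3]
(B,R,Z): not NE [P3→X gives 9>7]
(C,P,X): not NE [P1→B gives 10>4; P2→R gives 9>5; P3→Z gives 9>3]
(C,P,Y): not NE [P1→A gives 8>2; P3→Z gives 9>4]
(C,P,Z): not NE [P1→A gives 9>2; P2→R gives 4>3]
(C,Q,X): not NE [P2→R gives 9>3; P3→Z gives 9>2]
(C,Q,Y): not NE [P1→B gives 9>5; P2→P gives 7>0; P3→Z gives 9>5]
(C,Q,Z): not NE [P1→D gives 2>1]
(C,R,X): not NE [P1→B gives 7>0; P3→Y gives 9>3]
(C,R,Y): not NE [P1→A gives 11>5; P2→P gives 7>4]
(C,R,Z): not NE [P1→B gives 5>2; P3→Y gives 9>6]
(D,P,X): not NE [P1→B gives 10>9]
(D,P,Y): not NE [P1→A gives 8>7; P2→Q gives 8>0; P3→X gives 7>0]
(D,P,Z): not NE [P1→A gives 9>6; P2→Q gives 9>8; P3→X gives 7>6]
(D,Q,X): not NE [P1→C gives 9>1; P2→P gives 8>4; P3→Y gives 9>3]
(D,Q,Y): not NE [P1→B gives 9>6]
(D,Q,Z): not NE [P3→Y gives 9>6]
(D,R,X): not NE [P1→B gives 7>0; P2→P gives 8>2; P3→Z gives 8>5]
(D,R,Y): not NE [P1→A gives 11>1; P2→Q gives 8>7; P3→Z gives 8>2]
(D,R,Z): not NE [P1→B gives 5>0; P2→Q gives 9>1]

PSNE = {(A,R,Y), (A,R,Z), (B,P,X)}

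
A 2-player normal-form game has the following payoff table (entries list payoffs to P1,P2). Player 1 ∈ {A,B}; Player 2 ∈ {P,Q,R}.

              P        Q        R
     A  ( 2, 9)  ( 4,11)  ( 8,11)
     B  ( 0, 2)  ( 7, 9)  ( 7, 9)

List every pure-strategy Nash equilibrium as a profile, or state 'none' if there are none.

PSNE = {(A,R), (B,Q)}

(A,P): not NE [P2→R gives 11>9]
(A,Q): not NE [P1→B gives 7>4]
(A,R): NE
(B,P): not NE [P1→A gives 2>0; P2→R gives 9>2]
(B,Q): NE
(B,R): not NE [P1→A gives 8>7]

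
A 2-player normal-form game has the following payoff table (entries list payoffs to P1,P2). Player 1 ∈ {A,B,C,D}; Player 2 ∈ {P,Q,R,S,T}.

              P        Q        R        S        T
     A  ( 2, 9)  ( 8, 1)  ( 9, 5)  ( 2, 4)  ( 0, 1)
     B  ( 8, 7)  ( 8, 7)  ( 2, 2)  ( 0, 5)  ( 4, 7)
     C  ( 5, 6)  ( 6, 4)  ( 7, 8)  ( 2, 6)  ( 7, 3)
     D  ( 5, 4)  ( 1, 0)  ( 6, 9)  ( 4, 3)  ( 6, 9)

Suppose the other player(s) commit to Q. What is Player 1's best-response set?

P1 best: {A,B}

u_1(A vs Q) = 8
u_1(B vs Q) = 8
u_1(C vs Q) = 6
u_1(D vs Q) = 1
max payoff 8 at {A,B}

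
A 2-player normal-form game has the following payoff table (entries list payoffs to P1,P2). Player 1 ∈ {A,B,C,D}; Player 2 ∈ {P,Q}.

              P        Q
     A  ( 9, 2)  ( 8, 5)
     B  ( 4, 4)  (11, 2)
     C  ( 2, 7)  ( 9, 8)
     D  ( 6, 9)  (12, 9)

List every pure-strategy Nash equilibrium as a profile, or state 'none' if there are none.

NE set: (D,Q)

(A,P): not NE [P2→Q gives 5>2]
(A,Q): not NE [P1→D gives 12>8]
(B,P): not NE [P1→A gives 9>4]
(B,Q): not NE [P1→D gives 12>11; P2→P gives 4>2]
(C,P): not NE [P1→A gives 9>2; P2→Q gives 8>7]
(C,Q): not NE [P1→D gives 12>9]
(D,P): not NE [P1→A gives 9>6]
(D,Q): NE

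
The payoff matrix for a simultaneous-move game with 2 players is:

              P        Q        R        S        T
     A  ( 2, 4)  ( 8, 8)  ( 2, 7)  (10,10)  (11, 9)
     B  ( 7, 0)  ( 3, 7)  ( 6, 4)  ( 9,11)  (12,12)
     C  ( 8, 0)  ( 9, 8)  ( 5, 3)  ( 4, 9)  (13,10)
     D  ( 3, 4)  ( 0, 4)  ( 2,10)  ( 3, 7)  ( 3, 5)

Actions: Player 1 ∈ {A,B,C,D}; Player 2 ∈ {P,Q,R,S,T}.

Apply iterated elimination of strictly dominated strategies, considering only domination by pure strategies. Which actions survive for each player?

Survivors P1:{A,B,C} P2:{S,T}

P1 drop D (B beats it: P:7>3 Q:3>0 R:6>2 S:9>3 T:12>3)
P2 drop P (Q beats it: A:8>4 B:7>0 C:8>0)
P2 drop Q (S beats it: A:10>8 B:11>7 C:9>8)
P2 drop R (S beats it: A:10>7 B:11>4 C:9>3)
P1→{A,B,C} P2→{S,T}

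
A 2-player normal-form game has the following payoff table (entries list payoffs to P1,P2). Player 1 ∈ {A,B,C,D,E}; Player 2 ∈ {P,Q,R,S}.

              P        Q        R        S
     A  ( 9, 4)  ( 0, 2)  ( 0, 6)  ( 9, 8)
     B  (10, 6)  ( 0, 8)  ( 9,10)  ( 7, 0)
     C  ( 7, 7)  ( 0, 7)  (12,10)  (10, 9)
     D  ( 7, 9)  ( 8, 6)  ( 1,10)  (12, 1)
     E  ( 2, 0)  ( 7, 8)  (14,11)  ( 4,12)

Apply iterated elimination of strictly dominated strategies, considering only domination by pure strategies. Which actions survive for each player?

Remaining: P1:{C,D,E} P2:{R,S}

P2 drop P (R beats it: A:6>4 B:10>6 C:10>7 D:10>9 E:11>0)
P1 drop A (D beats it: Q:8>0 R:1>0 S:12>9)
P2 drop Q (R beats it: B:10>8 C:10>7 D:10>6 E:11>8)
P1 drop B (C beats it: R:12>9 S:10>7)
P1→{C,D,E} P2→{R,S}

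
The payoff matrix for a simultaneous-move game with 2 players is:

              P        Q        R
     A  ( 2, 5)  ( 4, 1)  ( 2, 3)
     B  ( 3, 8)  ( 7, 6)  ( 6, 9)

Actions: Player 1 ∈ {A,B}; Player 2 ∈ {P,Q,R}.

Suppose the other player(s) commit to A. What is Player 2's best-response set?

u_2(P vs A) = 5
u_2(Q vs A) = 1
u_2(R vs A) = 3
max payoff 5 at {P}

argmax u_2 = {P}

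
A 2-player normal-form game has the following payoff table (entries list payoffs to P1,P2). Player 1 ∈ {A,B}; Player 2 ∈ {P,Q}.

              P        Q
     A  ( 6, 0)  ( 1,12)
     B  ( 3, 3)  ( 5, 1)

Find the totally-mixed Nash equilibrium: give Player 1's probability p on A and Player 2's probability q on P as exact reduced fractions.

P1 indiff ⇒ q·6+(1-q)·1 = q·3+(1-q)·5 ⇒ q(3) = (1-q)(4) ⇒ q = 4/7
P2 indiff ⇒ p·0+(1-p)·3 = p·12+(1-p)·1 ⇒ p(-12) = (1-p)(-2) ⇒ p = 1/7

p=1/7, q=4/7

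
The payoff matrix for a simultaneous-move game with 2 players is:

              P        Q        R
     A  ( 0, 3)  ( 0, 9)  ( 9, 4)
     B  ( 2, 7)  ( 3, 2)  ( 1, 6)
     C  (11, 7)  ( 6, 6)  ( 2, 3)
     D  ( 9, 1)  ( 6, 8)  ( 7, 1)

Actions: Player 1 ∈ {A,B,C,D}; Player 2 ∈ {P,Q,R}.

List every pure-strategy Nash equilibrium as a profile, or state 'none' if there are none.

PSNE = {(C,P), (D,Q)}

(A,P): not NE [P1→C gives 11>0; P2→Q gives 9>3]
(A,Q): not NE [P1→D gives 6>0]
(A,R): not NE [P2→Q gives 9>4]
(B,P): not NE [P1→C gives 11>2]
(B,Q): not NE [P1→D gives 6>3; P2→P gives 7>2]
(B,R): not NE [P1→A gives 9>1; P2→P gives 7>6]
(C,P): NE
(C,Q): not NE [P2→P gives 7>6]
(C,R): not NE [P1→A gives 9>2; P2→P gives 7>3]
(D,P): not NE [P1→C gives 11>9; P2→Q gives 8>1]
(D,Q): NE
(D,R): not NE [P1→A gives 9>7; P2→Q gives 8>1]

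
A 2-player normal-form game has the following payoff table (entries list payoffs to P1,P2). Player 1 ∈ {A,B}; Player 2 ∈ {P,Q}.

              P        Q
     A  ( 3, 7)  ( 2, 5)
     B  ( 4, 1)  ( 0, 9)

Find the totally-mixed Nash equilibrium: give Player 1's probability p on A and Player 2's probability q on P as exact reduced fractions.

P1 indiff ⇒ q·3+(1-q)·2 = q·4+(1-q)·0 ⇒ q(-1) = (1-q)(-2) ⇒ q = 2/3
P2 indiff ⇒ p·7+(1-p)·1 = p·5+(1-p)·9 ⇒ p(2) = (1-p)(8) ⇒ p = 4/5

p=4/5, q=2/3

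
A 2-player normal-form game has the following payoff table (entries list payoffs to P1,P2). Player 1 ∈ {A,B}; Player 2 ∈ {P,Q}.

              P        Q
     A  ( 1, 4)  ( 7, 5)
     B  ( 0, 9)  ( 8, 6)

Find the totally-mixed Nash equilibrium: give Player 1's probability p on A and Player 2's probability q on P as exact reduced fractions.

p=3/4, q=1/2

P1 indiff ⇒ q·1+(1-q)·7 = q·0+(1-q)·8 ⇒ q(1) = (1-q)(1) ⇒ q = 1/2
P2 indiff ⇒ p·4+(1-p)·9 = p·5+(1-p)·6 ⇒ p(-1) = (1-p)(-3) ⇒ p = 3/4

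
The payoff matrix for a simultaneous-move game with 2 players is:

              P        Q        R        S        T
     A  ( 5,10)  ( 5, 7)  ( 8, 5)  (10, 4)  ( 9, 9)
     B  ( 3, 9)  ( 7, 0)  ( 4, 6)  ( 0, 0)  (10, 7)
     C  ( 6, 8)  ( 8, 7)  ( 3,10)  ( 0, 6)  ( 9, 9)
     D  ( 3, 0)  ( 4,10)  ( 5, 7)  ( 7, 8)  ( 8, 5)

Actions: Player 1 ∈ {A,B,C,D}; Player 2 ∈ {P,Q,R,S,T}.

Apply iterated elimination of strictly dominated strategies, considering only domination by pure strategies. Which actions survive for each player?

P1 drop D (A beats it: P:5>3 Q:5>4 R:8>5 S:10>7 T:9>8)
P2 drop Q (P beats it: A:10>7 B:9>0 C:8>7)
P2 drop S (P beats it: A:10>4 B:9>0 C:8>6)
P1→{A,B,C} P2→{P,R,T}

IESDS → P1:{A,B,C} P2:{P,R,T}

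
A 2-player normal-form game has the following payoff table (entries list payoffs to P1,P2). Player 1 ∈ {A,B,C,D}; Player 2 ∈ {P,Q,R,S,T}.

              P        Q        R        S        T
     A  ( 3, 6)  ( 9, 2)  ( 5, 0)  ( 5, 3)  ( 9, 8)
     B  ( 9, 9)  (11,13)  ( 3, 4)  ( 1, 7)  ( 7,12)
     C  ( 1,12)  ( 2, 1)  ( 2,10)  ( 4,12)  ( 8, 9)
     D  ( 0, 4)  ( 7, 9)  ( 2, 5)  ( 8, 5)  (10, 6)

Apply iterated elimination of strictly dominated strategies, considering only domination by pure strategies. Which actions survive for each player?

IESDS → P1:{A,B,D} P2:{Q,T}

P1 drop C (A beats it: P:3>1 Q:9>2 R:5>2 S:5>4 T:9>8)
P2 drop P (T beats it: A:8>6 B:12>9 D:6>4)
P2 drop R (Q beats it: A:2>0 B:13>4 D:9>5)
P2 drop S (T beats it: A:8>3 B:12>7 D:6>5)
P1→{A,B,D} P2→{Q,T}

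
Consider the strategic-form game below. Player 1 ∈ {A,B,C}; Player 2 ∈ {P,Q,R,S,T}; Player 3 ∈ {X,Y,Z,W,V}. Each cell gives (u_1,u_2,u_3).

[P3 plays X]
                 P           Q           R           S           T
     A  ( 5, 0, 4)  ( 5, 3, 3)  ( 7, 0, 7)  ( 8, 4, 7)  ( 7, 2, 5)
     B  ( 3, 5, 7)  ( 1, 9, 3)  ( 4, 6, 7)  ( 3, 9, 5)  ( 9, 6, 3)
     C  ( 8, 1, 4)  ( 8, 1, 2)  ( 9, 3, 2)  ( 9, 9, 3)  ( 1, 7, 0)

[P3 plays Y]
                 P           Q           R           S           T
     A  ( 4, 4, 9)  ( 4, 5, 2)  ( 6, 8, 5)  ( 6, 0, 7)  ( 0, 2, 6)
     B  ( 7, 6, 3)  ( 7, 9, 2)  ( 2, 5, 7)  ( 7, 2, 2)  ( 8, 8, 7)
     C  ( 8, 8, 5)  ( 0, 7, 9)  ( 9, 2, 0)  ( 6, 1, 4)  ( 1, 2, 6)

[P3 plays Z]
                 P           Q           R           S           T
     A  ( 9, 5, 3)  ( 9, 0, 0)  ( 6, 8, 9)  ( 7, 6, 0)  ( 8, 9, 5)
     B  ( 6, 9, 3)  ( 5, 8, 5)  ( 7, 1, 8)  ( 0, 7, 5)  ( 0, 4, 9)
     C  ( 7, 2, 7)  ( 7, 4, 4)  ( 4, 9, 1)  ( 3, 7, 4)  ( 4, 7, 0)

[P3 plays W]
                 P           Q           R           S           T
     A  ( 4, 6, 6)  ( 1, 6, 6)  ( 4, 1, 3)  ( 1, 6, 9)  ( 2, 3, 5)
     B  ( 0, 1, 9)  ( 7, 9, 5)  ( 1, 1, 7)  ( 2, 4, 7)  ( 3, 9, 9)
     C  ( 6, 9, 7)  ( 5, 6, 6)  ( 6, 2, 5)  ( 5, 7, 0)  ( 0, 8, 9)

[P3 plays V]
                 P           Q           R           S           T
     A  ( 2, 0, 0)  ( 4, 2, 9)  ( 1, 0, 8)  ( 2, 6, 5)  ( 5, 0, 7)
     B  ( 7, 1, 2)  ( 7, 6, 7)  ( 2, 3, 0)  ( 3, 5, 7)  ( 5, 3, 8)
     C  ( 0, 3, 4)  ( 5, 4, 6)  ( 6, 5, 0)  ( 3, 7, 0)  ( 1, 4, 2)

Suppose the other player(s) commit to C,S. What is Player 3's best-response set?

u_3(X vs C,S) = 3
u_3(Y vs C,S) = 4
u_3(Z vs C,S) = 4
u_3(W vs C,S) = 0
u_3(V vs C,S) = 0
max payoff 4 at {Y,Z}

P3 best: {Y,Z}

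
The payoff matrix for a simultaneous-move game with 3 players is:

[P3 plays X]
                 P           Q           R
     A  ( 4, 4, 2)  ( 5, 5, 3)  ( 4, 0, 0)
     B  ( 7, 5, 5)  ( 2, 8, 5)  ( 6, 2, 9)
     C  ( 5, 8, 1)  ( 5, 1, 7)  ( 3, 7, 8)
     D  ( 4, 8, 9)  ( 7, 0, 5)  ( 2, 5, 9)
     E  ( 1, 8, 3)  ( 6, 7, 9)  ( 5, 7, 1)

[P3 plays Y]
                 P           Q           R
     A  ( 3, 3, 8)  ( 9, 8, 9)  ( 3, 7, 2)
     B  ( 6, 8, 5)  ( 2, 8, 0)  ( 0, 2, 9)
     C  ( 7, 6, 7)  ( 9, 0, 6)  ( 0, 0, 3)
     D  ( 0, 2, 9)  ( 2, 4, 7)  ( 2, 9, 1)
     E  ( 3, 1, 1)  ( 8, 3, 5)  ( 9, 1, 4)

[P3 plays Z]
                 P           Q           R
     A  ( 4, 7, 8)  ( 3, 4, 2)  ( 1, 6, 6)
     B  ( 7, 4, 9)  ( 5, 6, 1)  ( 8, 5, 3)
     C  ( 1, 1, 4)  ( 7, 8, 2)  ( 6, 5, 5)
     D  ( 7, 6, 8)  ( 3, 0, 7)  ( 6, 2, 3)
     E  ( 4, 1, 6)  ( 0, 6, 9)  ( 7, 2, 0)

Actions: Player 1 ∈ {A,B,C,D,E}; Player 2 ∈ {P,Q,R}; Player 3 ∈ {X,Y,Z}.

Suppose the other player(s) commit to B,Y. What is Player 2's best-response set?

u_2(P vs B,Y) = 8
u_2(Q vs B,Y) = 8
u_2(R vs B,Y) = 2
max payoff 8 at {P,Q}

BR_2 = {P,Q}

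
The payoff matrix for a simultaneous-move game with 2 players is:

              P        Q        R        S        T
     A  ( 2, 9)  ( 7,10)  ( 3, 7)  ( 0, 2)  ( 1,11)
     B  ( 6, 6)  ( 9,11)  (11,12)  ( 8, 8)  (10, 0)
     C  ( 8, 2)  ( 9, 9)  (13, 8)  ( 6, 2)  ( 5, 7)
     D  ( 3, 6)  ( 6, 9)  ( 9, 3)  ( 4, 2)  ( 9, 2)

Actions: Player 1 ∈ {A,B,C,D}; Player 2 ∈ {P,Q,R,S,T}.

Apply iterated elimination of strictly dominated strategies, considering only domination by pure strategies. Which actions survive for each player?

IESDS → P1:{B,C} P2:{Q,R}

P1 drop A (B beats it: P:6>2 Q:9>7 R:11>3 S:8>0 T:10>1)
P1 drop D (B beats it: P:6>3 Q:9>6 R:11>9 S:8>4 T:10>9)
P2 drop P (Q beats it: B:11>6 C:9>2)
P2 drop S (Q beats it: B:11>8 C:9>2)
P2 drop T (Q beats it: B:11>0 C:9>7)
P1→{B,C} P2→{Q,R}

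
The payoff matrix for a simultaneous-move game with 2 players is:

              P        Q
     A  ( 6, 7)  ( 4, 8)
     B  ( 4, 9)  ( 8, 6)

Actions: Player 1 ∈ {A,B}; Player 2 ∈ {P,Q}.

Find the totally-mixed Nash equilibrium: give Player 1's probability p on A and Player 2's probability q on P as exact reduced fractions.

P1 indiff ⇒ q·6+(1-q)·4 = q·4+(1-q)·8 ⇒ q(2) = (1-q)(4) ⇒ q = 2/3
P2 indiff ⇒ p·7+(1-p)·9 = p·8+(1-p)·6 ⇒ p(-1) = (1-p)(-3) ⇒ p = 3/4

P1 mixes 3/4 on A; P2 mixes 2/3 on P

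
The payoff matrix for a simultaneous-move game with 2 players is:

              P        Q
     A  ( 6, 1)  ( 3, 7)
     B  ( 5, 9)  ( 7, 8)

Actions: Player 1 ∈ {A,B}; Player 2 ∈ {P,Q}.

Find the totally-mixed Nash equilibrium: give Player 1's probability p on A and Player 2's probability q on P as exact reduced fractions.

p=1/7, q=4/5

P1 indiff ⇒ q·6+(1-q)·3 = q·5+(1-q)·7 ⇒ q(1) = (1-q)(4) ⇒ q = 4/5
P2 indiff ⇒ p·1+(1-p)·9 = p·7+(1-p)·8 ⇒ p(-6) = (1-p)(-1) ⇒ p = 1/7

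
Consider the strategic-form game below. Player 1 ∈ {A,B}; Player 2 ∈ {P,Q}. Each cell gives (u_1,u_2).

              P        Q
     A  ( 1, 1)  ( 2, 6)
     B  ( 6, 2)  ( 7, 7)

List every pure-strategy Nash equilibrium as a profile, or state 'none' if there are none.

Nash profiles: (B,Q)

(A,P): not NE [P1→B gives 6>1; P2→Q gives 6>1]
(A,Q): not NE [P1→B gives 7>2]
(B,P): not NE [P2→Q gives 7>2]
(B,Q): NE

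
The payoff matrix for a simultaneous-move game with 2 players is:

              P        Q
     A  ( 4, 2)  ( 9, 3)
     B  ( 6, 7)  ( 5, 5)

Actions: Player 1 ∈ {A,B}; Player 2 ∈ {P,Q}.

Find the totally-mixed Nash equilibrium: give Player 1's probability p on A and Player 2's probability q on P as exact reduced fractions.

(p,q) = (2/3, 2/3)

P1 indiff ⇒ q·4+(1-q)·9 = q·6+(1-q)·5 ⇒ q(-2) = (1-q)(-4) ⇒ q = 2/3
P2 indiff ⇒ p·2+(1-p)·7 = p·3+(1-p)·5 ⇒ p(-1) = (1-p)(-2) ⇒ p = 2/3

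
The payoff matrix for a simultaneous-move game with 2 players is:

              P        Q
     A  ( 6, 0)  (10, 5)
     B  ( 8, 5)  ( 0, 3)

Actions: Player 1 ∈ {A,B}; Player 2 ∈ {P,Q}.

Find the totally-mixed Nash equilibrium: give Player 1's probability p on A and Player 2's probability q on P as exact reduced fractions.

P1 indiff ⇒ q·6+(1-q)·10 = q·8+(1-q)·0 ⇒ q(-2) = (1-q)(-10) ⇒ q = 5/6
P2 indiff ⇒ p·0+(1-p)·5 = p·5+(1-p)·3 ⇒ p(-5) = (1-p)(-2) ⇒ p = 2/7

(p,q) = (2/7, 5/6)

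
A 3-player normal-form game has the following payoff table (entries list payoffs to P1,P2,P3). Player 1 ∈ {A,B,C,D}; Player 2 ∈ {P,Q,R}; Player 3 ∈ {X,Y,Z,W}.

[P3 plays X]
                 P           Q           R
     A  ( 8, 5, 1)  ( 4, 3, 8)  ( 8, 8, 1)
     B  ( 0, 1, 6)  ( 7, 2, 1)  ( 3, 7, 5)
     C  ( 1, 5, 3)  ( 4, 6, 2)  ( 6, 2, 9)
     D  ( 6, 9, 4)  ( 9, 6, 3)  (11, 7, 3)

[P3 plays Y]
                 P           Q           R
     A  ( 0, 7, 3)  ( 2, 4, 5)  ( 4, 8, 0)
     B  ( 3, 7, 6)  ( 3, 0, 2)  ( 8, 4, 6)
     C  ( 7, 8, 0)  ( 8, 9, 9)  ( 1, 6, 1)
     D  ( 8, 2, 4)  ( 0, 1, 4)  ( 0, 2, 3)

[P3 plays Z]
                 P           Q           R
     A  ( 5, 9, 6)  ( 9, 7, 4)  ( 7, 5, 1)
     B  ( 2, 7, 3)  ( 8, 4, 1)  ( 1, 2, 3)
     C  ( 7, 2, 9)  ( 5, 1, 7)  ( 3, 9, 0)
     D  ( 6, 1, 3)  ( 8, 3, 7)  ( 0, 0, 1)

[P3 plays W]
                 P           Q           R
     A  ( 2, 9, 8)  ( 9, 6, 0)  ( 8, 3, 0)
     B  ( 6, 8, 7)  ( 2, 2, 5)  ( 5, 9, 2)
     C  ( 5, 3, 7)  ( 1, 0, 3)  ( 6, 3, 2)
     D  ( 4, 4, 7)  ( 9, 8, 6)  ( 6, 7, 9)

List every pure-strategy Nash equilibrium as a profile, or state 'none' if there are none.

NE set: (C,Q,Y)

(A,P,X): not NE [P2→R gives 8>5; P3→W gives 8>1]
(A,P,Y): not NE [P1→D gives 8>0; P2→R gives 8>7; P3→W gives 8>3]
(A,P,Z): not NE [P1→C gives 7>5; P3→W gives 8>6]
(A,P,W): not NE [P1→B gives 6>2]
(A,Q,X): not NE [P1→D gives 9>4; P2→R gives 8>3]
(A,Q,Y): not NE [P1→C gives 8>2; P2→R gives 8>4; P3→X gives 8>5]
(A,Q,Z): not NE [P2→P gives 9>7; P3→X gives 8>4]
(A,Q,W): not NE [P2→P gives 9>6; P3→X gives 8>0]
(A,R,X): not NE [P1→D gives 11>8]
(A,R,Y): not NE [P1→B gives 8>4; P3→Z gives 1>0]
(A,R,Z): not NE [P2→P gives 9>5]
(A,R,W): not NE [P2→P gives 9>3; P3→Z gives 1>0]
(B,P,X): not NE [P1→A gives 8>0; P2→R gives 7>1; P3→W gives 7>6]
(B,P,Y): not NE [P1→D gives 8>3; P3→W gives 7>6]
(B,P,Z): not NE [P1→C gives 7>2; P3→W gives 7>3]
(B,P,W): not NE [P2→R gives 9>8]
(B,Q,X): not NE [P1→D gives 9>7; P2→R gives 7>2; P3→W gives 5>1]
(B,Q,Y): not NE [P1→C gives 8>3; P2→P gives 7>0; P3→W gives 5>2]
(B,Q,Z): not NE [P1→A gives 9>8; P2→P gives 7>4; P3→W gives 5>1]
(B,Q,W): not NE [P1→D gives 9>2; P2→R gives 9>2]
(B,R,X): not NE [P1→D gives 11>3; P3→Y gives 6>5]
(B,R,Y): not NE [P2→P gives 7>4]
(B,R,Z): not NE [P1→A gives 7>1; P2→P gives 7>2; P3→Y gives 6>3]
(B,R,W): not NE [P1→A gives 8>5; P3→Y gives 6>2]
(C,P,X): not NE [P1→A gives 8>1; P2→Q gives 6>5; P3→Z gives 9>3]
(C,P,Y): not NE [P1→D gives 8>7; P2→Q gives 9>8; P3→Z gives 9>0]
(C,P,Z): not NE [P2→R gives 9>2]
(C,P,W): not NE [P1→B gives 6>5; P3→Z gives 9>7]
(C,Q,X): not NE [P1→D gives 9>4; P3→Y gives 9>2]
(C,Q,Y): NE
(C,Q,Z): not NE [P1→A gives 9>5; P2→R gives 9>1; P3→Y gives 9>7]
(C,Q,W): not NE [P1→D gives 9>1; P2→R gives 3>0; P3→Y gives 9>3]
(C,R,X): not NE [P1→D gives 11>6; P2→Q gives 6>2]
(C,R,Y): not NE [P1→B gives 8>1; P2→Q gives 9>6; P3→X gives 9>1]
(C,R,Z): not NE [P1→A gives 7>3; P3→X gives 9>0]
(C,R,W): not NE [P1→A gives 8>6; P3→X gives 9>2]
(D,P,X): not NE [P1→A gives 8>6; P3→W gives 7>4]
(D,P,Y): not NE [P3→W gives 7>4]
(D,P,Z): not NE [P1→C gives 7>6; P2→Q gives 3>1; P3→W gives 7>3]
(D,P,W): not NE [P1→B gives 6>4; P2→Q gives 8>4]
(D,Q,X): not NE [P2→P gives 9>6; P3→Z gives 7>3]
(D,Q,Y): not NE [P1→C gives 8>0; P2→R gives 2>1; P3→Z gives 7>4]
(D,Q,Z): not NE [P1→A gives 9>8]
(D,Q,W): not NE [P3→Z gives 7>6]
(D,R,X): not NE [P2→P gives 9>7; P3→W gives 9>3]
(D,R,Y): not NE [P1→B gives 8>0; P3→W gives 9>3]
(D,R,Z): not NE [P1→A gives 7>0; P2→Q gives 3>0; P3→W gives 9>1]
(D,R,W): not NE [P1→A gives 8>6; P2→Q gives 8>7]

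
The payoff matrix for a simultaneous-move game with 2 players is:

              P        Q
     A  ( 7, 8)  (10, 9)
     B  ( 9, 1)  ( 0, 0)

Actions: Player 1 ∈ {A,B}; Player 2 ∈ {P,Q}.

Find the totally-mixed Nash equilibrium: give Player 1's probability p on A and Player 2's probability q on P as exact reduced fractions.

P1 indiff ⇒ q·7+(1-q)·10 = q·9+(1-q)·0 ⇒ q(-2) = (1-q)(-10) ⇒ q = 5/6
P2 indiff ⇒ p·8+(1-p)·1 = p·9+(1-p)·0 ⇒ p(-1) = (1-p)(-1) ⇒ p = 1/2

P1 mixes 1/2 on A; P2 mixes 5/6 on P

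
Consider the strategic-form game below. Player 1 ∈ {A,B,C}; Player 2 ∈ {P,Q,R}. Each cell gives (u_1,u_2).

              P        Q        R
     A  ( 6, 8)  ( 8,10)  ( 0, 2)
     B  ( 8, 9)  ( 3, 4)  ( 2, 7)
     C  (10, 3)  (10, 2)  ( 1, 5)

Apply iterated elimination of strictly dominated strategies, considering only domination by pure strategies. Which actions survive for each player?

Survivors P1:{B,C} P2:{P,R}

P1 drop A (C beats it: P:10>6 Q:10>8 R:1>0)
P2 drop Q (P beats it: B:9>4 C:3>2)
P1→{B,C} P2→{P,R}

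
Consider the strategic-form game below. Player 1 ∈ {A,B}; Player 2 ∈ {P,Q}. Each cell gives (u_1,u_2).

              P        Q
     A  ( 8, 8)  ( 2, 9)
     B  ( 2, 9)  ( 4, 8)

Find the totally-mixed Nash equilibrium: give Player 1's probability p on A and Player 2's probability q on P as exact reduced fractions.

P1 mixes 1/2 on A; P2 mixes 1/4 on P

P1 indiff ⇒ q·8+(1-q)·2 = q·2+(1-q)·4 ⇒ q(6) = (1-q)(2) ⇒ q = 1/4
P2 indiff ⇒ p·8+(1-p)·9 = p·9+(1-p)·8 ⇒ p(-1) = (1-p)(-1) ⇒ p = 1/2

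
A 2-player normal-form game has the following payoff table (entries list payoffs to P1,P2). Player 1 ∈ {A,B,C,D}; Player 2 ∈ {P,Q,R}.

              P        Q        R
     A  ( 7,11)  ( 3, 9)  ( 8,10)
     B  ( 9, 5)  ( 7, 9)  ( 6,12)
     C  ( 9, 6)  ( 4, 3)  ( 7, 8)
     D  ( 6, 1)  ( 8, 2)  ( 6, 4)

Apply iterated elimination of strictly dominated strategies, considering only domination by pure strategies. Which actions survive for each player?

P2 drop Q (R beats it: A:10>9 B:12>9 C:8>3 D:4>2)
P1 drop D (A beats it: P:7>6 R:8>6)
P1→{A,B,C} P2→{P,R}

IESDS → P1:{A,B,C} P2:{P,R}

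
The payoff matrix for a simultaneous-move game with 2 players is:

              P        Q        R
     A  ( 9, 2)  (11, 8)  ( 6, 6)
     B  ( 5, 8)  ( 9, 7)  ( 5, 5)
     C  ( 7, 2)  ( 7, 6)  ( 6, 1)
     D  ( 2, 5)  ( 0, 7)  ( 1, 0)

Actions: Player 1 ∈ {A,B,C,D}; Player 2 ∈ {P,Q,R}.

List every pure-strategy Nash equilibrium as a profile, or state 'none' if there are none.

PSNE = {(A,Q)}

(A,P): not NE [P2→Q gives 8>2]
(A,Q): NE
(A,R): not NE [P2→Q gives 8>6]
(B,P): not NE [P1→A gives 9>5]
(B,Q): not NE [P1→A gives 11>9; P2→P gives 8>7]
(B,R): not NE [P1→C gives 6>5; P2→P gives 8>5]
(C,P): not NE [P1→A gives 9>7; P2→Q gives 6>2]
(C,Q): not NE [P1→A gives 11>7]
(C,R): not NE [P2→Q gives 6>1]
(D,P): not NE [P1→A gives 9>2; P2→Q gives 7>5]
(D,Q): not NE [P1→A gives 11>0]
(D,R): not NE [P1→C gives 6>1; P2→Q gives 7>0]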